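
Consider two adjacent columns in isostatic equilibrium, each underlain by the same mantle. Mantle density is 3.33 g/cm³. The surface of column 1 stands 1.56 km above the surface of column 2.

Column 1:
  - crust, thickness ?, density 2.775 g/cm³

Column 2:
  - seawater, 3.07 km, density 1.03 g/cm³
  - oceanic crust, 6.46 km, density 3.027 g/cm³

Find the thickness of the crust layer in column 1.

Take the compensation level at the base of the deeper column (depth z_c below the surface of column 1) and equate Σ ρ_i t_i down to z_c; mantle fills any gap and the z_c terms cancel.
Column 1: x×2.775 + (z_c − 0 − x)×3.33
Column 2: 1.56×0 + 3.07×1.03 + 6.46×3.027 + (z_c − 1.56 − 9.53)×3.33
The z_c×3.33 term appears on both sides and cancels. Collect the known terms of each column as K = Σ(ρt)_known − 3.33 × (depth of known layers): K_1 = 0 − 3.33×0 = 0; K_2 = 22.71652 − 3.33×(1.56 + 9.53) = −14.21318.
Balance: K_1 − x×(3.33 − 2.775) = K_2, so x = (K_1 − K_2)/(3.33 − 2.775) = 14.2132/0.555 = 25.6 km.

25.6 km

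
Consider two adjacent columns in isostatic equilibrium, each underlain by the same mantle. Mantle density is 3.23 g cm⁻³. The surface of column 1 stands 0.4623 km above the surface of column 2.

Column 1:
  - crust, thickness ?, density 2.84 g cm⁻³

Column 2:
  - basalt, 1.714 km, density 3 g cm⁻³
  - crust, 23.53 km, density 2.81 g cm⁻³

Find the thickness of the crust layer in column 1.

Take the compensation level at the base of the deeper column (depth z_c below the surface of column 1) and equate Σ ρ_i t_i down to z_c; mantle fills any gap and the z_c terms cancel.
Column 1: x×2.84 + (z_c − 0 − x)×3.23
Column 2: 0.4623×0 + 1.714×3 + 23.53×2.81 + (z_c − 0.4623 − 25.244)×3.23
The z_c×3.23 term appears on both sides and cancels. Collect the known terms of each column as K = Σ(ρt)_known − 3.23 × (depth of known layers): K_1 = 0 − 3.23×0 = 0; K_2 = 71.2613 − 3.23×(0.4623 + 25.244) = −11.770049.
Balance: K_1 − x×(3.23 − 2.84) = K_2, so x = (K_1 − K_2)/(3.23 − 2.84) = 11.77/0.39 = 30.2 km.

30.2 km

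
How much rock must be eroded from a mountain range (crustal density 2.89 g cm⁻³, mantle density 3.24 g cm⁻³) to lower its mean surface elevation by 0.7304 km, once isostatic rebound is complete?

6.76 km

Net drop Δ = e − u = e − e ρ_c/ρ_m = e (ρ_m − ρ_c)/ρ_m.
e = Δ ρ_m/(ρ_m − ρ_c) = 0.7304 km × 3.24/0.35 = 6.76 km.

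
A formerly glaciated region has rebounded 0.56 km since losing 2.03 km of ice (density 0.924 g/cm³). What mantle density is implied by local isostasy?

ρ_m = ρ_ice t / u = 0.924 × 2.03 km/0.56 km = 3.35 g/cm³.

3.35 g/cm³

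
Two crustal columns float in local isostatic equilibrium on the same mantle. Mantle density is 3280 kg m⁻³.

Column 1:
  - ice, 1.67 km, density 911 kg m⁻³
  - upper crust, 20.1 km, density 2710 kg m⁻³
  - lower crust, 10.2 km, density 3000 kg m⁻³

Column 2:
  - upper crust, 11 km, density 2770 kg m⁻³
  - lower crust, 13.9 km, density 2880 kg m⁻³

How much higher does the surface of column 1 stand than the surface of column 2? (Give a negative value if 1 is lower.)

2.16 km

For any compensation level in the mantle, the mantle terms cancel and isostasy reduces to e = (Σt_1 − Σt_2) − (Σ(ρt)_1 − Σ(ρt)_2) / ρ_m.
Σt_1 = 31.97 km; Σt_2 = 24.9 km; Σ(ρt)_1 = 86592.37; Σ(ρt)_2 = 70502 (in km·kg m⁻³).
e = (31.97 − 24.9) − (86592.37 − 70502) / 3280 = 2.16 km.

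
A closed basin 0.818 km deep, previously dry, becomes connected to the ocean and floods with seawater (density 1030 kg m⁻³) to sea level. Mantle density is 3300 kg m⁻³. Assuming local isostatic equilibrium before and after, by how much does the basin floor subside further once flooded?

After flooding the water column is d + s deep. Its weight must equal the weight of mantle displaced by the extra subsidence s: (d + s) ρ_w = s ρ_m.
s = d ρ_w / (ρ_m − ρ_w) = 0.818 km × 1030/(3300 − 1030) = 0.371 km.

0.371 km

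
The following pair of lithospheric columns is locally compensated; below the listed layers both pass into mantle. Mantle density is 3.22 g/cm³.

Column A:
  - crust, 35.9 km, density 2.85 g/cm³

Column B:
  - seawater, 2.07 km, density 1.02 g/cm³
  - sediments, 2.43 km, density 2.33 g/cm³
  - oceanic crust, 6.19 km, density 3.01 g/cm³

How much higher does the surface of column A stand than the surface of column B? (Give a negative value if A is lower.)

1.64 km

For any compensation level in the mantle, the mantle terms cancel and isostasy reduces to e = (Σt_A − Σt_B) − (Σ(ρt)_A − Σ(ρt)_B) / ρ_m.
Σt_A = 35.9 km; Σt_B = 10.69 km; Σ(ρt)_A = 102.315; Σ(ρt)_B = 26.4052 (in km·g/cm³).
e = (35.9 − 10.69) − (102.315 − 26.4052) / 3.22 = 1.64 km.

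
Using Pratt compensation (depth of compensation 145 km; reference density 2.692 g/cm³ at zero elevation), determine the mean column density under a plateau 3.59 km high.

2.63 g/cm³

Pratt balance: ρ_ref D = ρ (D + h).
ρ = ρ_ref D/(D + h) = 2.692 × 145 km/(145 km + 3.59 km) = 2.63 g/cm³.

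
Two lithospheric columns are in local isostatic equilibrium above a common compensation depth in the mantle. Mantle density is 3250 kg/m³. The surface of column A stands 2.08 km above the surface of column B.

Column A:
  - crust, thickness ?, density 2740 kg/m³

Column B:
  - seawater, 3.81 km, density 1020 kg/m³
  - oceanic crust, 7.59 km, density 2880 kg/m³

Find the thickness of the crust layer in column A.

Take the compensation level at the base of the deeper column (depth z_c below the surface of column A) and equate Σ ρ_i t_i down to z_c; mantle fills any gap and the z_c terms cancel.
Column A: x×2740 + (z_c − 0 − x)×3250
Column B: 2.08×0 + 3.81×1020 + 7.59×2880 + (z_c − 2.08 − 11.4)×3250
The z_c×3250 term appears on both sides and cancels. Collect the known terms of each column as K = Σ(ρt)_known − 3250 × (depth of known layers): K_A = 0 − 3250×0 = 0; K_B = 25745.4 − 3250×(2.08 + 11.4) = −18064.6.
Balance: K_A − x×(3250 − 2740) = K_B, so x = (K_A − K_B)/(3250 − 2740) = 18064.6/510 = 35.4 km.

35.4 km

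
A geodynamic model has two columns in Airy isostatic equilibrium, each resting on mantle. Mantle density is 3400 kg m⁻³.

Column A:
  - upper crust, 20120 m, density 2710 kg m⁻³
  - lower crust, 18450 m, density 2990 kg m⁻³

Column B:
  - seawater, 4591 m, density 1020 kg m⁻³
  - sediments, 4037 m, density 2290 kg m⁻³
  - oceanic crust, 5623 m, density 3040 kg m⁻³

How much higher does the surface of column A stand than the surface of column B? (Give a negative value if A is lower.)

For any compensation level in the mantle, the mantle terms cancel and isostasy reduces to e = (Σt_A − Σt_B) − (Σ(ρt)_A − Σ(ρt)_B) / ρ_m.
Σt_A = 38570 m; Σt_B = 14251 m; Σ(ρt)_A = 109690700; Σ(ρt)_B = 31021470 (in m·kg m⁻³).
e = (38570 − 14251) − (109690700 − 31021470) / 3400 = 1180 m.

1180 m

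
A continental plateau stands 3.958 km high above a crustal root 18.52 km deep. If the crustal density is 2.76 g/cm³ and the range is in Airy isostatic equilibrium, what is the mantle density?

Airy balance: ρ_c h = (ρ_m − ρ_c) r → ρ_m = ρ_c (1 + h/r).
ρ_m = 2.76 × (1 + 3.958 km/18.52 km) = 3.35 g/cm³.

3.35 g/cm³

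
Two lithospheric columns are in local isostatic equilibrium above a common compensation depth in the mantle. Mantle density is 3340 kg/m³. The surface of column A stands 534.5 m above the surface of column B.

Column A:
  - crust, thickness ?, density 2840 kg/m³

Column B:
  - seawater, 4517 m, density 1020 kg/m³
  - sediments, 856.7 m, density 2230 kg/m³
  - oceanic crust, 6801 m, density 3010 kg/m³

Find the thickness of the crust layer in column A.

Take the compensation level at the base of the deeper column (depth z_c below the surface of column A) and equate Σ ρ_i t_i down to z_c; mantle fills any gap and the z_c terms cancel.
Column A: x×2840 + (z_c − 0 − x)×3340
Column B: 534.5×0 + 4517×1020 + 856.7×2230 + 6801×3010 + (z_c − 534.5 − 12174.7)×3340
The z_c×3340 term appears on both sides and cancels. Collect the known terms of each column as K = Σ(ρt)_known − 3340 × (depth of known layers): K_A = 0 − 3340×0 = 0; K_B = 26988791 − 3340×(534.5 + 12174.7) = −15459937.
Balance: K_A − x×(3340 − 2840) = K_B, so x = (K_A − K_B)/(3340 − 2840) = 15459900/500 = 30900 m.

30900 m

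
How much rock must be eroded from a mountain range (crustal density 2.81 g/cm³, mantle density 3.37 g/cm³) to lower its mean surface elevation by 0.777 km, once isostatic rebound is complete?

4.68 km

Net drop Δ = e − u = e − e ρ_c/ρ_m = e (ρ_m − ρ_c)/ρ_m.
e = Δ ρ_m/(ρ_m − ρ_c) = 0.777 km × 3.37/0.56 = 4.68 km.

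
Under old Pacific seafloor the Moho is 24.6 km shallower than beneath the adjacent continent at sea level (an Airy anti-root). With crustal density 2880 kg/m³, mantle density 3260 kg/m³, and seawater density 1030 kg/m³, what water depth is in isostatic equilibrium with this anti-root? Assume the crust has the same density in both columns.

Replacing a thickness d of crust by seawater at the top must be balanced by replacing crust with mantle at the base: d (ρ_c − ρ_w) = a (ρ_m − ρ_c).
d = a (ρ_m − ρ_c)/(ρ_c − ρ_w) = 24.6 km × 380/1850 = 5.05 km.

5.05 km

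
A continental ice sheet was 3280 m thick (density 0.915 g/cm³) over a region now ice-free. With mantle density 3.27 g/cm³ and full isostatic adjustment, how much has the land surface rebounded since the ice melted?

918 m

Removing the load lets mantle flow back in; uplift u satisfies ρ_ice t = ρ_m u.
u = t ρ_ice/ρ_m = 3280 m × 0.915/3.27 = 918 m.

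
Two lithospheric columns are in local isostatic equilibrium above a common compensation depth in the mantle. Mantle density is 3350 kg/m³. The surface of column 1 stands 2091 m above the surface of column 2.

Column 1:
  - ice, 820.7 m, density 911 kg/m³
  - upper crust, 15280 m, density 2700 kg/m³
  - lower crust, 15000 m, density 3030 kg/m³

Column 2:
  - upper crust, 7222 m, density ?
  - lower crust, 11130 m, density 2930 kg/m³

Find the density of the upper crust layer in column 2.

2650 kg/m³

Take the compensation level at the base of the deeper column (depth z_c below the surface of column 1) and equate Σ ρ_i t_i down to z_c; mantle fills any gap and the z_c terms cancel.
Column 1: 820.7×911 + 15280×2700 + 15000×3030 + (z_c − 31100.7)×3350
Column 2: 2091×0 + 7222×ρ + 11130×2930 + (z_c − 2091 − 18352)×3350
The z_c×3350 term appears on both sides and cancels. Collect the known terms of each column as K = Σ(ρt)_known − 3350 × (depth of known layers): K_1 = 87453657.7 − 3350×31100.7 = −16733687.3; K_2 = 32610900 − 3350×(2091 + 18352) = −35873150.
Balance: K_1 = K_2 + 7222×ρ, so ρ = (K_1 − K_2)/7222 = 19139500/7222 = 2650 kg/m³.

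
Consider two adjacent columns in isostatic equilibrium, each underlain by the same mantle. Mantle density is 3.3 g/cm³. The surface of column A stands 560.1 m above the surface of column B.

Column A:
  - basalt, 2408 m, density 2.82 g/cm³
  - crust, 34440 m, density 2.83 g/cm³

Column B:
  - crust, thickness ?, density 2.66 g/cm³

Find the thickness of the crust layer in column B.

24200 m

Take the compensation level at the base of the deeper column (depth z_c below the surface of column A) and equate Σ ρ_i t_i down to z_c; mantle fills any gap and the z_c terms cancel.
Column A: 2408×2.82 + 34440×2.83 + (z_c − 36848)×3.3
Column B: 560.1×0 + x×2.66 + (z_c − 560.1 − 0 − x)×3.3
The z_c×3.3 term appears on both sides and cancels. Collect the known terms of each column as K = Σ(ρt)_known − 3.3 × (depth of known layers): K_A = 104255.76 − 3.3×36848 = −17342.64; K_B = 0 − 3.3×(560.1 + 0) = −1848.33.
Balance: K_A = K_B − x×(3.3 − 2.66), so x = (K_B − K_A)/(3.3 − 2.66) = 15494.3/0.64 = 24200 m.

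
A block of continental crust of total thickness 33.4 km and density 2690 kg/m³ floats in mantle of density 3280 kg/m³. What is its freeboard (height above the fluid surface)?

Floating equilibrium: submerged depth d = t ρ_obj/ρ_fluid = 33.4 km × 2690/3280 = 27.39 km.
Freeboard = t − d = 33.4 km − 27.39 km = 6.01 km.

6.01 km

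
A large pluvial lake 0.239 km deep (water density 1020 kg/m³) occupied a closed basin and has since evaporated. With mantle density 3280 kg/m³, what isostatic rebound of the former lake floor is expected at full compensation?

0.0743 km

u = d ρ_w/ρ_m = 0.239 km × 1020/3280 = 0.0743 km.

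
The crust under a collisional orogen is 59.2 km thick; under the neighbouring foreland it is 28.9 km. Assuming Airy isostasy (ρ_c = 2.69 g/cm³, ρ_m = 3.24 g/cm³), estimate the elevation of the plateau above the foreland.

5.14 km

Excess crust Δ = 59.2 km − 28.9 km = 30.3 km, split between elevation h and root r with h + r = Δ.
Airy balance ρ_c h = (ρ_m − ρ_c) r gives r = h ρ_c/(ρ_m − ρ_c), so h (1 + ρ_c/(ρ_m − ρ_c)) = Δ, i.e. h = Δ (ρ_m − ρ_c)/ρ_m.
h = 30.3 km × 0.55/3.24 = 5.14 km.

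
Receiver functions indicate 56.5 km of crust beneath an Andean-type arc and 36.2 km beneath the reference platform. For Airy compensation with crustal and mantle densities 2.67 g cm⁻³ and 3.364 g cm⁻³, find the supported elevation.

4.19 km

Excess crust Δ = 56.5 km − 36.2 km = 20.3 km, split between elevation h and root r with h + r = Δ.
Airy balance ρ_c h = (ρ_m − ρ_c) r gives r = h ρ_c/(ρ_m − ρ_c), so h (1 + ρ_c/(ρ_m − ρ_c)) = Δ, i.e. h = Δ (ρ_m − ρ_c)/ρ_m.
h = 20.3 km × 0.694/3.364 = 4.19 km.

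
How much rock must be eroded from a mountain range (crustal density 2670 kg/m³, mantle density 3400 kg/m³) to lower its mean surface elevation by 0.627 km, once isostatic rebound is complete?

2.92 km

Net drop Δ = e − u = e − e ρ_c/ρ_m = e (ρ_m − ρ_c)/ρ_m.
e = Δ ρ_m/(ρ_m − ρ_c) = 0.627 km × 3400/730 = 2.92 km.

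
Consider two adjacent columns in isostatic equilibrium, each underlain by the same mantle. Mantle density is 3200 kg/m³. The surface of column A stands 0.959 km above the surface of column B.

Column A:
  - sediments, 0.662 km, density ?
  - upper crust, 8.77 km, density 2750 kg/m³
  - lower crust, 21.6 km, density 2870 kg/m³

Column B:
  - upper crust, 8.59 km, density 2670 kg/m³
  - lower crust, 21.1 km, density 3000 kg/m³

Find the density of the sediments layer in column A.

2040 kg/m³

Take the compensation level at the base of the deeper column (depth z_c below the surface of column A) and equate Σ ρ_i t_i down to z_c; mantle fills any gap and the z_c terms cancel.
Column A: 0.662×ρ + 8.77×2750 + 21.6×2870 + (z_c − 31.032)×3200
Column B: 0.959×0 + 8.59×2670 + 21.1×3000 + (z_c − 0.959 − 29.69)×3200
The z_c×3200 term appears on both sides and cancels. Collect the known terms of each column as K = Σ(ρt)_known − 3200 × (depth of known layers): K_A = 86109.5 − 3200×31.032 = −13192.9; K_B = 86235.3 − 3200×(0.959 + 29.69) = −11841.5.
Balance: K_A + 0.662×ρ = K_B, so ρ = (K_B − K_A)/0.662 = 1351.4/0.662 = 2040 kg/m³.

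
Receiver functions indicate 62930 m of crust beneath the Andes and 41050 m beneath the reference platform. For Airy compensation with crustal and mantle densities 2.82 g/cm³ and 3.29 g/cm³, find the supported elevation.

3130 m

Excess crust Δ = 62930 m − 41050 m = 21880 m, split between elevation h and root r with h + r = Δ.
Airy balance ρ_c h = (ρ_m − ρ_c) r gives r = h ρ_c/(ρ_m − ρ_c), so h (1 + ρ_c/(ρ_m − ρ_c)) = Δ, i.e. h = Δ (ρ_m − ρ_c)/ρ_m.
h = 21880 m × 0.47/3.29 = 3130 m.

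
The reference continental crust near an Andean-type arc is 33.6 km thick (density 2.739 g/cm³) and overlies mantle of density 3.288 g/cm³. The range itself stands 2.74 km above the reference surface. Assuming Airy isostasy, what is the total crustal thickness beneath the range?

Root depth r = h ρ_c / (ρ_m − ρ_c) = 2.74 km × 2.739 / 0.549 = 13.67 km.
Total thickness = T + h + r = 33.6 km + 2.74 km + 13.67 km = 50 km.

50 km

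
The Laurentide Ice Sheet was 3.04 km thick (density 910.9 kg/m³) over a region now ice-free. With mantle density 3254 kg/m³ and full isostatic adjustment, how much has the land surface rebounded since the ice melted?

0.851 km

Removing the load lets mantle flow back in; uplift u satisfies ρ_ice t = ρ_m u.
u = t ρ_ice/ρ_m = 3.04 km × 910.9/3254 = 0.851 km.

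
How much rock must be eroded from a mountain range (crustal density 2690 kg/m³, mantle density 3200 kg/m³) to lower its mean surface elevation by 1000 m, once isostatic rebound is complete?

6270 m

Net drop Δ = e − u = e − e ρ_c/ρ_m = e (ρ_m − ρ_c)/ρ_m.
e = Δ ρ_m/(ρ_m − ρ_c) = 1000 m × 3200/510 = 6270 m.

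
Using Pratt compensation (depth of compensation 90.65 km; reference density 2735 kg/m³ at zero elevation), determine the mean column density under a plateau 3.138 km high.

Pratt balance: ρ_ref D = ρ (D + h).
ρ = ρ_ref D/(D + h) = 2735 × 90.65 km/(90.65 km + 3.138 km) = 2640 kg/m³.

2640 kg/m³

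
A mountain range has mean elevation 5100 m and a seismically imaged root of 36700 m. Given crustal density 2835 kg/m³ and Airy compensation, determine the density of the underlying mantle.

Airy balance: ρ_c h = (ρ_m − ρ_c) r → ρ_m = ρ_c (1 + h/r).
ρ_m = 2835 × (1 + 5100 m/36700 m) = 3230 kg/m³.

3230 kg/m³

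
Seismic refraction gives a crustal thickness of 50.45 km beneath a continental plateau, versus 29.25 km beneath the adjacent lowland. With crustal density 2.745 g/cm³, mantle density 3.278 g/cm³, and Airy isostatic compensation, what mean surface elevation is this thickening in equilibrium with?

3.45 km

Excess crust Δ = 50.45 km − 29.25 km = 21.2 km, split between elevation h and root r with h + r = Δ.
Airy balance ρ_c h = (ρ_m − ρ_c) r gives r = h ρ_c/(ρ_m − ρ_c), so h (1 + ρ_c/(ρ_m − ρ_c)) = Δ, i.e. h = Δ (ρ_m − ρ_c)/ρ_m.
h = 21.2 km × 0.533/3.278 = 3.45 km.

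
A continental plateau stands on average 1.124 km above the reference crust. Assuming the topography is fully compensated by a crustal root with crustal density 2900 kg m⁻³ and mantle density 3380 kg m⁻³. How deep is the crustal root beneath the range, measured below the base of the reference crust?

For local isostatic compensation: the weight of the topography is balanced by the buoyancy of the root, ρ_c h = (ρ_m − ρ_c) r.
r = h · ρ_c / (ρ_m − ρ_c) = 1.124 km × 2900 / (3380 − 2900) = 6.79 km.

6.79 km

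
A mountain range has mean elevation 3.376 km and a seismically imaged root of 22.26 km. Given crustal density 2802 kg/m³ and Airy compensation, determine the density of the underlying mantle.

Airy balance: ρ_c h = (ρ_m − ρ_c) r → ρ_m = ρ_c (1 + h/r).
ρ_m = 2802 × (1 + 3.376 km/22.26 km) = 3230 kg/m³.

3230 kg/m³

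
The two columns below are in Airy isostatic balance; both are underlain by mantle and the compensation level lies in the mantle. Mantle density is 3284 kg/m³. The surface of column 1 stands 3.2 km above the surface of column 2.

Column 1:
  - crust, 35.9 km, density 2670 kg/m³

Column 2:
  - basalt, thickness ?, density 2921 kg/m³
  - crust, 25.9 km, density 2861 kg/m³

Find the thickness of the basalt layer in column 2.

Take the compensation level at the base of the deeper column (depth z_c below the surface of column 1) and equate Σ ρ_i t_i down to z_c; mantle fills any gap and the z_c terms cancel.
Column 1: 35.9×2670 + (z_c − 35.9)×3284
Column 2: 3.2×0 + x×2921 + 25.9×2861 + (z_c − 3.2 − 25.9 − x)×3284
The z_c×3284 term appears on both sides and cancels. Collect the known terms of each column as K = Σ(ρt)_known − 3284 × (depth of known layers): K_1 = 95853 − 3284×35.9 = −22042.6; K_2 = 74099.9 − 3284×(3.2 + 25.9) = −21464.5.
Balance: K_1 = K_2 − x×(3284 − 2921), so x = (K_2 − K_1)/(3284 − 2921) = 578.1/363 = 1.59 km.

1.59 km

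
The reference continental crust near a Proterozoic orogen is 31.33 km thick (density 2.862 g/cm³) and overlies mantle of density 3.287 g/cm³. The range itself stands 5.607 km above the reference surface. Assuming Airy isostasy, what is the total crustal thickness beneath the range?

Root depth r = h ρ_c / (ρ_m − ρ_c) = 5.607 km × 2.862 / 0.425 = 37.76 km.
Total thickness = T + h + r = 31.33 km + 5.607 km + 37.76 km = 74.7 km.

74.7 km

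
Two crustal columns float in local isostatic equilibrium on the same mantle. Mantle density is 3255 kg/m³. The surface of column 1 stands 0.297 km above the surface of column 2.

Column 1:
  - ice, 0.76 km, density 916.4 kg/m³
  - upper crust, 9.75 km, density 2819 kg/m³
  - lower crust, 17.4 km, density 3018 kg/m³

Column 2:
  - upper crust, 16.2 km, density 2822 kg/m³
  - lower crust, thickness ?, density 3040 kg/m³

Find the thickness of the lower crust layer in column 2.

Take the compensation level at the base of the deeper column (depth z_c below the surface of column 1) and equate Σ ρ_i t_i down to z_c; mantle fills any gap and the z_c terms cancel.
Column 1: 0.76×916.4 + 9.75×2819 + 17.4×3018 + (z_c − 27.91)×3255
Column 2: 0.297×0 + 16.2×2822 + x×3040 + (z_c − 0.297 − 16.2 − x)×3255
The z_c×3255 term appears on both sides and cancels. Collect the known terms of each column as K = Σ(ρt)_known − 3255 × (depth of known layers): K_1 = 80694.914 − 3255×27.91 = −10152.136; K_2 = 45716.4 − 3255×(0.297 + 16.2) = −7981.335.
Balance: K_1 = K_2 − x×(3255 − 3040), so x = (K_2 − K_1)/(3255 − 3040) = 2170.8/215 = 10.1 km.

10.1 km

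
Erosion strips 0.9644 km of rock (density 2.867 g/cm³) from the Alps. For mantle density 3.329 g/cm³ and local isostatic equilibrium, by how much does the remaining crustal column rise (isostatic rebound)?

0.831 km

Unloading: uplift u = e ρ_c/ρ_m = 0.9644 km × 2.867/3.329 = 0.831 km.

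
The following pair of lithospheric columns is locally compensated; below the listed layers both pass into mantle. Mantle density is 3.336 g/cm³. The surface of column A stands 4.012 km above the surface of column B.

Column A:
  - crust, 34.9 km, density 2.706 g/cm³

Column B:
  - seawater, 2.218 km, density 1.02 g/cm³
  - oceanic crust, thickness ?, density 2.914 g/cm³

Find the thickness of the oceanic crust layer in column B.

8.21 km

Take the compensation level at the base of the deeper column (depth z_c below the surface of column A) and equate Σ ρ_i t_i down to z_c; mantle fills any gap and the z_c terms cancel.
Column A: 34.9×2.706 + (z_c − 34.9)×3.336
Column B: 4.012×0 + 2.218×1.02 + x×2.914 + (z_c − 4.012 − 2.218 − x)×3.336
The z_c×3.336 term appears on both sides and cancels. Collect the known terms of each column as K = Σ(ρt)_known − 3.336 × (depth of known layers): K_A = 94.4394 − 3.336×34.9 = −21.987; K_B = 2.26236 − 3.336×(4.012 + 2.218) = −18.52092.
Balance: K_A = K_B − x×(3.336 − 2.914), so x = (K_B − K_A)/(3.336 − 2.914) = 3.46608/0.422 = 8.21 km.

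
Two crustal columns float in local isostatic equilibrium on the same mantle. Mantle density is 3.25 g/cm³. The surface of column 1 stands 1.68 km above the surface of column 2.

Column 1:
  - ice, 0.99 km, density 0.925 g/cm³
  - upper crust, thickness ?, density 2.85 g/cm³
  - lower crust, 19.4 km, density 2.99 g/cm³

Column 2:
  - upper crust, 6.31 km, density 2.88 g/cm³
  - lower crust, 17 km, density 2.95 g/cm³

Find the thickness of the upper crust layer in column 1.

Take the compensation level at the base of the deeper column (depth z_c below the surface of column 1) and equate Σ ρ_i t_i down to z_c; mantle fills any gap and the z_c terms cancel.
Column 1: 0.99×0.925 + x×2.85 + 19.4×2.99 + (z_c − 20.39 − x)×3.25
Column 2: 1.68×0 + 6.31×2.88 + 17×2.95 + (z_c − 1.68 − 23.31)×3.25
The z_c×3.25 term appears on both sides and cancels. Collect the known terms of each column as K = Σ(ρt)_known − 3.25 × (depth of known layers): K_1 = 58.92175 − 3.25×20.39 = −7.34575; K_2 = 68.3228 − 3.25×(1.68 + 23.31) = −12.8947.
Balance: K_1 − x×(3.25 − 2.85) = K_2, so x = (K_1 − K_2)/(3.25 − 2.85) = 5.54895/0.4 = 13.9 km.

13.9 km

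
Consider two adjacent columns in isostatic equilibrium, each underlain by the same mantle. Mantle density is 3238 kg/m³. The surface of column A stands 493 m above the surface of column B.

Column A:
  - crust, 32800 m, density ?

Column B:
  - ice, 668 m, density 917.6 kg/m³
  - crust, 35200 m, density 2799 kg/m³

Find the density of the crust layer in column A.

Take the compensation level at the base of the deeper column (depth z_c below the surface of column A) and equate Σ ρ_i t_i down to z_c; mantle fills any gap and the z_c terms cancel.
Column A: 32800×ρ + (z_c − 32800)×3238
Column B: 493×0 + 668×917.6 + 35200×2799 + (z_c − 493 − 35868)×3238
The z_c×3238 term appears on both sides and cancels. Collect the known terms of each column as K = Σ(ρt)_known − 3238 × (depth of known layers): K_A = 0 − 3238×32800 = −106206400; K_B = 99137756.8 − 3238×(493 + 35868) = −18599161.2.
Balance: K_A + 32800×ρ = K_B, so ρ = (K_B − K_A)/32800 = 87607200/32800 = 2670 kg/m³.

2670 kg/m³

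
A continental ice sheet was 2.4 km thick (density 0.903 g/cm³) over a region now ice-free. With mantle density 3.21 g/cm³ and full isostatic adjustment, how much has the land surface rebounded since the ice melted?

0.675 km

Removing the load lets mantle flow back in; uplift u satisfies ρ_ice t = ρ_m u.
u = t ρ_ice/ρ_m = 2.4 km × 0.903/3.21 = 0.675 km.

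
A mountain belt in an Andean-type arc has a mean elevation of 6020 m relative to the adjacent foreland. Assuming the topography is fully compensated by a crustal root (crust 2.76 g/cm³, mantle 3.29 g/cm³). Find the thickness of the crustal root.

31300 m

By Archimedes' principle applied to the lithosphere: the weight of the topography is balanced by the buoyancy of the root, ρ_c h = (ρ_m − ρ_c) r.
r = h · ρ_c / (ρ_m − ρ_c) = 6020 m × 2.76 / (3.29 − 2.76) = 31300 m.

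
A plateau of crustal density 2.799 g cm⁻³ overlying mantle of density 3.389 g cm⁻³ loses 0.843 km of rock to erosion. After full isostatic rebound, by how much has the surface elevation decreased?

0.147 km

Rebound u = e ρ_c/ρ_m = 0.843 km × 2.799/3.389 = 0.6962 km.
Net surface drop = e − u = 0.843 km − 0.6962 km = e (ρ_m − ρ_c)/ρ_m = 0.147 km.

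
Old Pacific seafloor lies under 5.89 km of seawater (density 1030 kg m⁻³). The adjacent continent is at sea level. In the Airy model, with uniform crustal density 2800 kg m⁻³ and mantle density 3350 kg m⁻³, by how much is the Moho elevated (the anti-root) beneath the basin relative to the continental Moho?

Isostatic balance requires: replacing crust with seawater at the top is compensated by replacing crust with mantle at the base: d (ρ_c − ρ_w) = a (ρ_m − ρ_c).
a = d (ρ_c − ρ_w)/(ρ_m − ρ_c) = 5.89 km × 1770/550 = 19 km.

19 km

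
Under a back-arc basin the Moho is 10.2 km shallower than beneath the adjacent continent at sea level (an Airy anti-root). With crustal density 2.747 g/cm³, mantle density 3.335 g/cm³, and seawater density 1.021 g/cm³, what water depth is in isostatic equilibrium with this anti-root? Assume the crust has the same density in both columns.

3.47 km

Replacing a thickness d of crust by seawater at the top must be balanced by replacing crust with mantle at the base: d (ρ_c − ρ_w) = a (ρ_m − ρ_c).
d = a (ρ_m − ρ_c)/(ρ_c − ρ_w) = 10.2 km × 0.588/1.726 = 3.47 km.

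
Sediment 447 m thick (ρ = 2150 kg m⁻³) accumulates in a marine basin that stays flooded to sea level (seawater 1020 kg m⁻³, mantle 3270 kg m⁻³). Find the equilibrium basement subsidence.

224 m

Submarine loading: the sediment displaces seawater, and the subsidence is in turn flooded, so s (ρ_m − ρ_w) = t (ρ_sed − ρ_w).
s = 447 m × (2150 − 1020) / (3270 − 1020) = 224 m.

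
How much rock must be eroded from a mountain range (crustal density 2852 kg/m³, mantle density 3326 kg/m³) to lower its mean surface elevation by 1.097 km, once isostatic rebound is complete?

7.7 km

Net drop Δ = e − u = e − e ρ_c/ρ_m = e (ρ_m − ρ_c)/ρ_m.
e = Δ ρ_m/(ρ_m − ρ_c) = 1.097 km × 3326/474 = 7.7 km.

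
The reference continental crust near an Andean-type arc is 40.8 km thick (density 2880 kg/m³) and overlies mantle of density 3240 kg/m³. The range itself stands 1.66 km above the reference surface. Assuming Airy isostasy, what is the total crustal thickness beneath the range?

Root depth r = h ρ_c / (ρ_m − ρ_c) = 1.66 km × 2880 / 360 = 13.28 km.
Total thickness = T + h + r = 40.8 km + 1.66 km + 13.28 km = 55.7 km.

55.7 km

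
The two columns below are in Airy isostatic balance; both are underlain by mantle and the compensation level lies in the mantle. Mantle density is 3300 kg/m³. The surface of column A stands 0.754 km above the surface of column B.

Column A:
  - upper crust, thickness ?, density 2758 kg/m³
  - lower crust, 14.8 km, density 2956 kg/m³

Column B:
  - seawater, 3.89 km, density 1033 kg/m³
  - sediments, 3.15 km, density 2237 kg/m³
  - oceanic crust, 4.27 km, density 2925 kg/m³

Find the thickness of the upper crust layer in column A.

Take the compensation level at the base of the deeper column (depth z_c below the surface of column A) and equate Σ ρ_i t_i down to z_c; mantle fills any gap and the z_c terms cancel.
Column A: x×2758 + 14.8×2956 + (z_c − 14.8 − x)×3300
Column B: 0.754×0 + 3.89×1033 + 3.15×2237 + 4.27×2925 + (z_c − 0.754 − 11.31)×3300
The z_c×3300 term appears on both sides and cancels. Collect the known terms of each column as K = Σ(ρt)_known − 3300 × (depth of known layers): K_A = 43748.8 − 3300×14.8 = −5091.2; K_B = 23554.67 − 3300×(0.754 + 11.31) = −16256.53.
Balance: K_A − x×(3300 − 2758) = K_B, so x = (K_A − K_B)/(3300 − 2758) = 11165.3/542 = 20.6 km.

20.6 km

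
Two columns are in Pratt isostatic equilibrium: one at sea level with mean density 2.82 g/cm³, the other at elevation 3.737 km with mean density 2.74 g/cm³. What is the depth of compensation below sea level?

128 km

ρ_ref D = ρ (D + h) → D (ρ_ref − ρ) = ρ h.
D = ρ h/(ρ_ref − ρ) = 2.74 × 3.737 km/(2.82 − 2.74) = 128 km.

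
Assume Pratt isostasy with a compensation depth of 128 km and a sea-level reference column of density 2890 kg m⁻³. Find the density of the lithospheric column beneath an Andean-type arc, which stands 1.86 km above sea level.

2850 kg m⁻³

Pratt balance: ρ_ref D = ρ (D + h).
ρ = ρ_ref D/(D + h) = 2890 × 128 km/(128 km + 1.86 km) = 2850 kg m⁻³.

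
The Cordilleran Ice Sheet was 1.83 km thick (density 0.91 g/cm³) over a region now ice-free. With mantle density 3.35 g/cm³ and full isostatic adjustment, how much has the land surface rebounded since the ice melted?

Removing the load lets mantle flow back in; uplift u satisfies ρ_ice t = ρ_m u.
u = t ρ_ice/ρ_m = 1.83 km × 0.91/3.35 = 0.497 km.

0.497 km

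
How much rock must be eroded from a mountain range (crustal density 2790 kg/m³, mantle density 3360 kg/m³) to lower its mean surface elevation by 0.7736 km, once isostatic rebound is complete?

Net drop Δ = e − u = e − e ρ_c/ρ_m = e (ρ_m − ρ_c)/ρ_m.
e = Δ ρ_m/(ρ_m − ρ_c) = 0.7736 km × 3360/570 = 4.56 km.

4.56 km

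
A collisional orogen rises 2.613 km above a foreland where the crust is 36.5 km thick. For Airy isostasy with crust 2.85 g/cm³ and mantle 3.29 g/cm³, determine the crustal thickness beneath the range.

Root depth r = h ρ_c / (ρ_m − ρ_c) = 2.613 km × 2.85 / 0.44 = 16.93 km.
Total thickness = T + h + r = 36.5 km + 2.613 km + 16.93 km = 56 km.

56 km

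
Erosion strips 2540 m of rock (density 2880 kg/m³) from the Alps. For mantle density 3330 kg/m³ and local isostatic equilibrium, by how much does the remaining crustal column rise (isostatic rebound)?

Unloading: uplift u = e ρ_c/ρ_m = 2540 m × 2880/3330 = 2200 m.

2200 m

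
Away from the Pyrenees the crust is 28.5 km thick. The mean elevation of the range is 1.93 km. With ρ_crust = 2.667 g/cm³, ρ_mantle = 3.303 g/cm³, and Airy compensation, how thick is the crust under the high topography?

Root depth r = h ρ_c / (ρ_m − ρ_c) = 1.93 km × 2.667 / 0.636 = 8.093 km.
Total thickness = T + h + r = 28.5 km + 1.93 km + 8.093 km = 38.5 km.

38.5 km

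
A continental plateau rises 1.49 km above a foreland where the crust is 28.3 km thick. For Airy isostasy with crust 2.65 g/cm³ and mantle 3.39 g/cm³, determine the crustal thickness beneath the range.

35.1 km

Root depth r = h ρ_c / (ρ_m − ρ_c) = 1.49 km × 2.65 / 0.74 = 5.336 km.
Total thickness = T + h + r = 28.3 km + 1.49 km + 5.336 km = 35.1 km.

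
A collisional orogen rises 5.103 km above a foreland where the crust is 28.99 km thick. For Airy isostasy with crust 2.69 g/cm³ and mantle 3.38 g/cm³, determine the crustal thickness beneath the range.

Root depth r = h ρ_c / (ρ_m − ρ_c) = 5.103 km × 2.69 / 0.69 = 19.89 km.
Total thickness = T + h + r = 28.99 km + 5.103 km + 19.89 km = 54 km.

54 km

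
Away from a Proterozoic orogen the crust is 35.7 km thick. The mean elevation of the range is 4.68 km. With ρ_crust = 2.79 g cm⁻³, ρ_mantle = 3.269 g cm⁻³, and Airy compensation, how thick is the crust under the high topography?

Root depth r = h ρ_c / (ρ_m − ρ_c) = 4.68 km × 2.79 / 0.479 = 27.26 km.
Total thickness = T + h + r = 35.7 km + 4.68 km + 27.26 km = 67.6 km.

67.6 km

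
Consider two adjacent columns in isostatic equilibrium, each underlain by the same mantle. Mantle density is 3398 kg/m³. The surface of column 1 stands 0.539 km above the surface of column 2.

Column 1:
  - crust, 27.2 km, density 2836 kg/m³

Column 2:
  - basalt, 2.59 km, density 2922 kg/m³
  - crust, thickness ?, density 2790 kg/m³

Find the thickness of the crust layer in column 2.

Take the compensation level at the base of the deeper column (depth z_c below the surface of column 1) and equate Σ ρ_i t_i down to z_c; mantle fills any gap and the z_c terms cancel.
Column 1: 27.2×2836 + (z_c − 27.2)×3398
Column 2: 0.539×0 + 2.59×2922 + x×2790 + (z_c − 0.539 − 2.59 − x)×3398
The z_c×3398 term appears on both sides and cancels. Collect the known terms of each column as K = Σ(ρt)_known − 3398 × (depth of known layers): K_1 = 77139.2 − 3398×27.2 = −15286.4; K_2 = 7567.98 − 3398×(0.539 + 2.59) = −3064.362.
Balance: K_1 = K_2 − x×(3398 − 2790), so x = (K_2 − K_1)/(3398 − 2790) = 12222/608 = 20.1 km.

20.1 km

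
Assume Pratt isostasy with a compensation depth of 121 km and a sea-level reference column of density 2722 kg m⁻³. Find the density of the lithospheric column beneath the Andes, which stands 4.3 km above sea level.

Pratt balance: ρ_ref D = ρ (D + h).
ρ = ρ_ref D/(D + h) = 2722 × 121 km/(121 km + 4.3 km) = 2630 kg m⁻³.

2630 kg m⁻³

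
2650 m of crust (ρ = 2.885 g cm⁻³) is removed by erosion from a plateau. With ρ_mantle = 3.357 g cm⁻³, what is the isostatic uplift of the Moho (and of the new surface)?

2280 m

Unloading: uplift u = e ρ_c/ρ_m = 2650 m × 2.885/3.357 = 2280 m.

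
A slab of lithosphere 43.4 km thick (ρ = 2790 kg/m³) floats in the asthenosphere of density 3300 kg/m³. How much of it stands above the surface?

6.71 km

Floating equilibrium: submerged depth d = t ρ_obj/ρ_fluid = 43.4 km × 2790/3300 = 36.69 km.
Freeboard = t − d = 43.4 km − 36.69 km = 6.71 km.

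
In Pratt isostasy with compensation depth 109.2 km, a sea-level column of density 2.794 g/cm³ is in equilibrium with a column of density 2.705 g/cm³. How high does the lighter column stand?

3.59 km

ρ_ref D = ρ (D + h) → h = D (ρ_ref − ρ)/ρ.
h = 109.2 km × (2.794 − 2.705)/2.705 = 3.59 km.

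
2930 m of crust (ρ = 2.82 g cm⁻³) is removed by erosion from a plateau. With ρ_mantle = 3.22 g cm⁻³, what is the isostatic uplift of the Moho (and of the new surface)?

2570 m

Unloading: uplift u = e ρ_c/ρ_m = 2930 m × 2.82/3.22 = 2570 m.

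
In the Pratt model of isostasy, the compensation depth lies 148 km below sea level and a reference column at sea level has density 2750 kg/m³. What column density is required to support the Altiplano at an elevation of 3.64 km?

Pratt balance: ρ_ref D = ρ (D + h).
ρ = ρ_ref D/(D + h) = 2750 × 148 km/(148 km + 3.64 km) = 2680 kg/m³.

2680 kg/m³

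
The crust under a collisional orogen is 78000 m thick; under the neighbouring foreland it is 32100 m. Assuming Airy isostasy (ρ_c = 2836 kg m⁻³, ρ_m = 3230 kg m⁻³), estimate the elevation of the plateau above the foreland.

5600 m

Excess crust Δ = 78000 m − 32100 m = 45900 m, split between elevation h and root r with h + r = Δ.
Airy balance ρ_c h = (ρ_m − ρ_c) r gives r = h ρ_c/(ρ_m − ρ_c), so h (1 + ρ_c/(ρ_m − ρ_c)) = Δ, i.e. h = Δ (ρ_m − ρ_c)/ρ_m.
h = 45900 m × 394/3230 = 5600 m.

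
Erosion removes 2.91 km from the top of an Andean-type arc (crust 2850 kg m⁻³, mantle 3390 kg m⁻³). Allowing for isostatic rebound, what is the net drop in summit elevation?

Rebound u = e ρ_c/ρ_m = 2.91 km × 2850/3390 = 2.446 km.
Net surface drop = e − u = 2.91 km − 2.446 km = e (ρ_m − ρ_c)/ρ_m = 0.464 km.

0.464 km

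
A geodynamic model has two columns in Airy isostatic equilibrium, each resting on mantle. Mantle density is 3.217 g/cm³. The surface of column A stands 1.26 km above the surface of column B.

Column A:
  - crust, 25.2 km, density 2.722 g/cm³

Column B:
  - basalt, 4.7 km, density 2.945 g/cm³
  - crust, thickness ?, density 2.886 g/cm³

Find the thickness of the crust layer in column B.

Take the compensation level at the base of the deeper column (depth z_c below the surface of column A) and equate Σ ρ_i t_i down to z_c; mantle fills any gap and the z_c terms cancel.
Column A: 25.2×2.722 + (z_c − 25.2)×3.217
Column B: 1.26×0 + 4.7×2.945 + x×2.886 + (z_c − 1.26 − 4.7 − x)×3.217
The z_c×3.217 term appears on both sides and cancels. Collect the known terms of each column as K = Σ(ρt)_known − 3.217 × (depth of known layers): K_A = 68.5944 − 3.217×25.2 = −12.474; K_B = 13.8415 − 3.217×(1.26 + 4.7) = −5.33182.
Balance: K_A = K_B − x×(3.217 − 2.886), so x = (K_B − K_A)/(3.217 − 2.886) = 7.14218/0.331 = 21.6 km.

21.6 km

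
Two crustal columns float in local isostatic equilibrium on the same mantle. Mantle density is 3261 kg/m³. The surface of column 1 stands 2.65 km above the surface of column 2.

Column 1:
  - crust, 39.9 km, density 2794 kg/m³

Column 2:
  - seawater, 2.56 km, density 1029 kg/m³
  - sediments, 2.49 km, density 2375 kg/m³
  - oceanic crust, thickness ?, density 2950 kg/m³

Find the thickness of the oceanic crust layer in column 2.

Take the compensation level at the base of the deeper column (depth z_c below the surface of column 1) and equate Σ ρ_i t_i down to z_c; mantle fills any gap and the z_c terms cancel.
Column 1: 39.9×2794 + (z_c − 39.9)×3261
Column 2: 2.65×0 + 2.56×1029 + 2.49×2375 + x×2950 + (z_c − 2.65 − 5.05 − x)×3261
The z_c×3261 term appears on both sides and cancels. Collect the known terms of each column as K = Σ(ρt)_known − 3261 × (depth of known layers): K_1 = 111480.6 − 3261×39.9 = −18633.3; K_2 = 8547.99 − 3261×(2.65 + 5.05) = −16561.71.
Balance: K_1 = K_2 − x×(3261 − 2950), so x = (K_2 − K_1)/(3261 − 2950) = 2071.59/311 = 6.66 km.

6.66 km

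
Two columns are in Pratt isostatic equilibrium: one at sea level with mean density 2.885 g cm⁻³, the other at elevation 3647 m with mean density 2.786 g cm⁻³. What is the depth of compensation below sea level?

ρ_ref D = ρ (D + h) → D (ρ_ref − ρ) = ρ h.
D = ρ h/(ρ_ref − ρ) = 2.786 × 3647 m/(2.885 − 2.786) = 103000 m.

103000 m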